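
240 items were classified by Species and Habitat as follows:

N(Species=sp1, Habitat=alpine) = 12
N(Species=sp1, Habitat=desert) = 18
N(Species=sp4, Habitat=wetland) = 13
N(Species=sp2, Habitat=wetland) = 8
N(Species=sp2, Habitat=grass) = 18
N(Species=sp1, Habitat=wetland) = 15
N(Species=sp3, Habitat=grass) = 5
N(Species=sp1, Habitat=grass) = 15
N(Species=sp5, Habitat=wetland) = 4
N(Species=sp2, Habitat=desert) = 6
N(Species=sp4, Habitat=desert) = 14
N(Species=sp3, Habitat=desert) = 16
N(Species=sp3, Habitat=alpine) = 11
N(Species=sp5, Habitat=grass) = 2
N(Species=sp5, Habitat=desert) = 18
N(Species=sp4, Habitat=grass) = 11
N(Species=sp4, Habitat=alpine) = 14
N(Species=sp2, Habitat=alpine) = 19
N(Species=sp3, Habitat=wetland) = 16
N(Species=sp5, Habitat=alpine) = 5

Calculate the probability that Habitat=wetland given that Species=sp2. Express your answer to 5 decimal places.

0.15686

Total with Species=sp2: 18 + 8 + 6 + 19 = 51.
P(Habitat=wetland | Species=sp2) = 8/51 = 0.15686.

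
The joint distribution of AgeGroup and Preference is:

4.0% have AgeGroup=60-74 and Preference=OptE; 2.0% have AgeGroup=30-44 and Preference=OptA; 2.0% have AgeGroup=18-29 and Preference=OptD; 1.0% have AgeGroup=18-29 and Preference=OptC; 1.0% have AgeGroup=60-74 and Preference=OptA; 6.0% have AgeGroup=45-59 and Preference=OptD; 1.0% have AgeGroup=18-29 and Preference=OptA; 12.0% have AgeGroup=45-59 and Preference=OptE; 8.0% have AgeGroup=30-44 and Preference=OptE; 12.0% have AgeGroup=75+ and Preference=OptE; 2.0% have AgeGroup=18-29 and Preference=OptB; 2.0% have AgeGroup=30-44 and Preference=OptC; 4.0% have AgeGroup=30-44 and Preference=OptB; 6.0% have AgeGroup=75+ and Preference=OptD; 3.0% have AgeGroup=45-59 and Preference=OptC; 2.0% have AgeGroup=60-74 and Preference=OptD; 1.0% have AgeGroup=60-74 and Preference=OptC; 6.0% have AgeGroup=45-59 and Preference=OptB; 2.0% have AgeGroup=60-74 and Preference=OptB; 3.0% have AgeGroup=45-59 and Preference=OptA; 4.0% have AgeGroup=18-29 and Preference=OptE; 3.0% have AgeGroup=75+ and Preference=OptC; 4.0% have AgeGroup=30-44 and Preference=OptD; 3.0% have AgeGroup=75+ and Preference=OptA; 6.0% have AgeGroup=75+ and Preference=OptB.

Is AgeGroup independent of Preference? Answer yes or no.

yes

Every cell satisfies P(AgeGroup,Preference) = P(AgeGroup)·P(Preference). For instance P(AgeGroup=75+) = 0.300, P(Preference=OptD) = 0.200, and 0.300×0.200 = 0.060 matches the joint entry. So AgeGroup and Preference are independent.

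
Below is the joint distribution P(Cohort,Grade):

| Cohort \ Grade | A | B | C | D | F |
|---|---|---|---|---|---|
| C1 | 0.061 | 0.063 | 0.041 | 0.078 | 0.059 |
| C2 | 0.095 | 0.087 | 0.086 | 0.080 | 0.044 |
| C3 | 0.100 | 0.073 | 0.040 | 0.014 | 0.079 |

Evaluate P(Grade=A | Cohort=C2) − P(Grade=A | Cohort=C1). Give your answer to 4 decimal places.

P(Cohort=C2) = 0.095 + 0.087 + 0.086 + 0.080 + 0.044 = 0.392; P(Grade=A | Cohort=C2) = 0.095/0.392 = 0.24235.
P(Cohort=C1) = 0.061 + 0.063 + 0.041 + 0.078 + 0.059 = 0.302; P(Grade=A | Cohort=C1) = 0.061/0.302 = 0.20199.
Difference = 0.0404.

0.0404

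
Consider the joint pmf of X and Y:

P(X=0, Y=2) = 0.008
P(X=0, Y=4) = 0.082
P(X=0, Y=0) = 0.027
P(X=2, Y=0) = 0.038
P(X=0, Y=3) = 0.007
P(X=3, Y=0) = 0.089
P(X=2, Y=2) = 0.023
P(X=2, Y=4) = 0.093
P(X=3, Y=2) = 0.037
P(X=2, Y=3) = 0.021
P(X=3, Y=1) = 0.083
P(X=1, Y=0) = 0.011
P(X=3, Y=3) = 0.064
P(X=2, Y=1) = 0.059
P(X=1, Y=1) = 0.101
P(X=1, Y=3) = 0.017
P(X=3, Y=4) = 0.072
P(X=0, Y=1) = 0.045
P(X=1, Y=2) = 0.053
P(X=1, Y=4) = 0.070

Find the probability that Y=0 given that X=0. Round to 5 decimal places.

0.15976

P(X=0) = 0.027 + 0.045 + 0.008 + 0.007 + 0.082 = 0.169.
P(Y=0 | X=0) = 0.027/0.169 = 0.15976.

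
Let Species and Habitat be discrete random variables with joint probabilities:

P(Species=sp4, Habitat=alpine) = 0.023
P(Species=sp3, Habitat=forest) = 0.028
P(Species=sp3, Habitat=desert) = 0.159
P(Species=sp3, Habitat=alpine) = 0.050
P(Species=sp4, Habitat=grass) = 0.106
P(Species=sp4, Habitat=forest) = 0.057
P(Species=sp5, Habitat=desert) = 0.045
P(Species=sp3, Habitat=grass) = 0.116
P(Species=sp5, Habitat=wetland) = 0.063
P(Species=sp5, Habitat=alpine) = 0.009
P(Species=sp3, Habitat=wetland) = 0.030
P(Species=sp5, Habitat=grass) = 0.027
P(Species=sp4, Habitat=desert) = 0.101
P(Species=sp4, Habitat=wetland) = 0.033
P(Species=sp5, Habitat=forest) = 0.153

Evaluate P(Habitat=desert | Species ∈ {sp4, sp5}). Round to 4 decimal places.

0.2366

P(Species=sp4) = 0.057 + 0.106 + 0.033 + 0.101 + 0.023 = 0.320.
P(Species=sp5) = 0.153 + 0.027 + 0.063 + 0.045 + 0.009 = 0.297.
P(Species ∈ {sp4, sp5}) = 0.320 + 0.297 = 0.617; P(Habitat=desert, Species ∈ {sp4, sp5}) = 0.101 + 0.045 = 0.146.
P(Habitat=desert | Species ∈ {sp4, sp5}) = 0.146/0.617 = 0.2366.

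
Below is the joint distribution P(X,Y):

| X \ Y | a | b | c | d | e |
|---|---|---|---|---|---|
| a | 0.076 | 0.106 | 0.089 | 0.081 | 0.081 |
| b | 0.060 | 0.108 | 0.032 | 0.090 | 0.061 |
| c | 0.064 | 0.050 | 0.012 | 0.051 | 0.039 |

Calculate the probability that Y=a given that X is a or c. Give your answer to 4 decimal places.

0.2157

P(X=a) = 0.076 + 0.106 + 0.089 + 0.081 + 0.081 = 0.433.
P(X=c) = 0.064 + 0.050 + 0.012 + 0.051 + 0.039 = 0.216.
P(X ∈ {a, c}) = 0.433 + 0.216 = 0.649; P(Y=a, X ∈ {a, c}) = 0.076 + 0.064 = 0.140.
P(Y=a | X ∈ {a, c}) = 0.140/0.649 = 0.2157.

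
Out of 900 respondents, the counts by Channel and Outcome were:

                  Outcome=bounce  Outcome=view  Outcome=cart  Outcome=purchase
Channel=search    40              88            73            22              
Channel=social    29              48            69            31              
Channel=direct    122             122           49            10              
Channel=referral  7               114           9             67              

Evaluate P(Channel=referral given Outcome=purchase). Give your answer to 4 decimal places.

Total with Outcome=purchase: 22 + 31 + 10 + 67 = 130.
P(Channel=referral | Outcome=purchase) = 67/130 = 0.5154.

0.5154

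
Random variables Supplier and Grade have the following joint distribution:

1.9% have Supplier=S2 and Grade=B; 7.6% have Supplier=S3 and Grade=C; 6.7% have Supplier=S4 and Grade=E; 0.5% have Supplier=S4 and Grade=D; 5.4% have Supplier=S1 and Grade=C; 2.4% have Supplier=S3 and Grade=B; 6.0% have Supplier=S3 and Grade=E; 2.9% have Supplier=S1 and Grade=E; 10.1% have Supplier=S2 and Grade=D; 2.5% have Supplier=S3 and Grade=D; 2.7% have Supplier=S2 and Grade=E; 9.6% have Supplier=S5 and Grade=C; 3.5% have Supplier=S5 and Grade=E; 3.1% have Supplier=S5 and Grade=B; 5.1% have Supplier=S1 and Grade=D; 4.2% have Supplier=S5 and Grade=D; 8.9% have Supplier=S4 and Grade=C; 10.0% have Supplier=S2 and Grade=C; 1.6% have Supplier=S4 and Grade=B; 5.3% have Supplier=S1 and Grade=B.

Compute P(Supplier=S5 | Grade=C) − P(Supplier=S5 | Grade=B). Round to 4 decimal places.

P(Grade=C) = 0.054 + 0.100 + 0.076 + 0.089 + 0.096 = 0.415; P(Supplier=S5 | Grade=C) = 0.096/0.415 = 0.23133.
P(Grade=B) = 0.053 + 0.019 + 0.024 + 0.016 + 0.031 = 0.143; P(Supplier=S5 | Grade=B) = 0.031/0.143 = 0.21678.
Difference = 0.0145.

0.0145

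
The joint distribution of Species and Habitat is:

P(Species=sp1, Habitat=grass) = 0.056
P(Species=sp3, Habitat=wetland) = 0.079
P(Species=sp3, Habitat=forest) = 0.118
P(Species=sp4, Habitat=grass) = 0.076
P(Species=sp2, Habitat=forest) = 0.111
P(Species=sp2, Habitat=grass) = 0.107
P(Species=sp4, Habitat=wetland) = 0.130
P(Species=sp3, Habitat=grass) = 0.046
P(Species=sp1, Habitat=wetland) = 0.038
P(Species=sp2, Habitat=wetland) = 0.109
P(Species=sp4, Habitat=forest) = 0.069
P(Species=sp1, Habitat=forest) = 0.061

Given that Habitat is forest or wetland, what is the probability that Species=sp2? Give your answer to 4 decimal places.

P(Habitat=forest) = 0.061 + 0.111 + 0.118 + 0.069 = 0.359.
P(Habitat=wetland) = 0.038 + 0.109 + 0.079 + 0.130 = 0.356.
P(Habitat ∈ {forest, wetland}) = 0.359 + 0.356 = 0.715; P(Species=sp2, Habitat ∈ {forest, wetland}) = 0.111 + 0.109 = 0.220.
P(Species=sp2 | Habitat ∈ {forest, wetland}) = 0.220/0.715 = 0.3077.

0.3077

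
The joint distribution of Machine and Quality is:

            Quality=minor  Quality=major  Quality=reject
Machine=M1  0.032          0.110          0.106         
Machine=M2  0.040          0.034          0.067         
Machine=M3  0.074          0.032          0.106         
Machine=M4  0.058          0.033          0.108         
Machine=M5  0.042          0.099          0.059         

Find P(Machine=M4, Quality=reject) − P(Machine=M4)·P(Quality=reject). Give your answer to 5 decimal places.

P(Machine=M4) = 0.058 + 0.033 + 0.108 = 0.199.
P(Quality=reject) = 0.106 + 0.067 + 0.106 + 0.108 + 0.059 = 0.446.
P(Machine=M4, Quality=reject) − P(Machine=M4)P(Quality=reject) = 0.108 − 0.199×0.446 = 0.01925.

0.01925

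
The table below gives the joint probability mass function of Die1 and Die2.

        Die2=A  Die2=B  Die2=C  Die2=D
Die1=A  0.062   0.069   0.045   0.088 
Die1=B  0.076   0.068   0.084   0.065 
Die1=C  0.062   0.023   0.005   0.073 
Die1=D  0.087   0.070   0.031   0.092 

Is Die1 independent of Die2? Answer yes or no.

no

P(Die1=B) = 0.293 and P(Die2=C) = 0.165, so their product is 0.04835, but P(Die1=B, Die2=C) = 0.084. Since these differ, Die1 and Die2 are not independent.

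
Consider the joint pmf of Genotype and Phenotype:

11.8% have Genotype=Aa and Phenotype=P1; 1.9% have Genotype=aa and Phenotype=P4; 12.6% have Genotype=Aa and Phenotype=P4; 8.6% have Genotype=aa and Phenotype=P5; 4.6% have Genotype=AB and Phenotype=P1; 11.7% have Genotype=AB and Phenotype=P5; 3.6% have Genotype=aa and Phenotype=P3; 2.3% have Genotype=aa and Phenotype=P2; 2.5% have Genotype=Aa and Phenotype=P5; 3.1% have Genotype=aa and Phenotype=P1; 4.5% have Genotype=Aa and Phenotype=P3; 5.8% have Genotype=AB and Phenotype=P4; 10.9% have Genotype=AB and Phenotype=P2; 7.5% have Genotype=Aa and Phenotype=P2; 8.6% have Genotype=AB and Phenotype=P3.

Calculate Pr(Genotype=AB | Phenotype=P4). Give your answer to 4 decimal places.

P(Phenotype=P4) = 0.126 + 0.019 + 0.058 = 0.203.
P(Genotype=AB | Phenotype=P4) = 0.058/0.203 = 0.2857.

0.2857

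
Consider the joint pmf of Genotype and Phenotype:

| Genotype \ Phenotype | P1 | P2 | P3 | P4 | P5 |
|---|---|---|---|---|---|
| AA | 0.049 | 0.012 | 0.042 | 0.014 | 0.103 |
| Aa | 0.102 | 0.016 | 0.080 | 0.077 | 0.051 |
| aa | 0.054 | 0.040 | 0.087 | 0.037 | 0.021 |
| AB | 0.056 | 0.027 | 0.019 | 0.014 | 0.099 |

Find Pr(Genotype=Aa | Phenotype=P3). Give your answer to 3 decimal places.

P(Phenotype=P3) = 0.042 + 0.080 + 0.087 + 0.019 = 0.228.
P(Genotype=Aa | Phenotype=P3) = 0.080/0.228 = 0.351.

0.351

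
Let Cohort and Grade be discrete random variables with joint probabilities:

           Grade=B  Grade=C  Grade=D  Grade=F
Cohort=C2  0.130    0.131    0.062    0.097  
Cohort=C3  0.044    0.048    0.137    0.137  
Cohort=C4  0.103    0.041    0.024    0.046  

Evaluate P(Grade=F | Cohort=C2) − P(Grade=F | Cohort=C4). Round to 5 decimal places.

P(Cohort=C2) = 0.130 + 0.131 + 0.062 + 0.097 = 0.420; P(Grade=F | Cohort=C2) = 0.097/0.420 = 0.230952.
P(Cohort=C4) = 0.103 + 0.041 + 0.024 + 0.046 = 0.214; P(Grade=F | Cohort=C4) = 0.046/0.214 = 0.214953.
Difference = 0.01600.

0.01600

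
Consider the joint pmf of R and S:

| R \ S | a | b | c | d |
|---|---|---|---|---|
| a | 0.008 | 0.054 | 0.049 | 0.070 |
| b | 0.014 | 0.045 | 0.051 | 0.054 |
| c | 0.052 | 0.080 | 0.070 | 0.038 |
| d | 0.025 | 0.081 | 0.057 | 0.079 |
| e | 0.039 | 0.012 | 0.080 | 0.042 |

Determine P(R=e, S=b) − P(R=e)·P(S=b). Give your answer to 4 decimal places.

P(R=e) = 0.039 + 0.012 + 0.080 + 0.042 = 0.173.
P(S=b) = 0.054 + 0.045 + 0.080 + 0.081 + 0.012 = 0.272.
P(R=e, S=b) − P(R=e)P(S=b) = 0.012 − 0.173×0.272 = -0.0351.

-0.0351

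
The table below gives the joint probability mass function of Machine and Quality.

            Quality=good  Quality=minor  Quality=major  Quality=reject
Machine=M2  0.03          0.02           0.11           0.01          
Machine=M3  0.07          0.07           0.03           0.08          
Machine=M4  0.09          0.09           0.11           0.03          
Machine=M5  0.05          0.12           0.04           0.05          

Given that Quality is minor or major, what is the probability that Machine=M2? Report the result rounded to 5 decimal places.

0.22034

P(Quality=minor) = 0.02 + 0.07 + 0.09 + 0.12 = 0.30.
P(Quality=major) = 0.11 + 0.03 + 0.11 + 0.04 = 0.29.
P(Quality ∈ {minor, major}) = 0.30 + 0.29 = 0.59; P(Machine=M2, Quality ∈ {minor, major}) = 0.02 + 0.11 = 0.13.
P(Machine=M2 | Quality ∈ {minor, major}) = 0.13/0.59 = 0.22034.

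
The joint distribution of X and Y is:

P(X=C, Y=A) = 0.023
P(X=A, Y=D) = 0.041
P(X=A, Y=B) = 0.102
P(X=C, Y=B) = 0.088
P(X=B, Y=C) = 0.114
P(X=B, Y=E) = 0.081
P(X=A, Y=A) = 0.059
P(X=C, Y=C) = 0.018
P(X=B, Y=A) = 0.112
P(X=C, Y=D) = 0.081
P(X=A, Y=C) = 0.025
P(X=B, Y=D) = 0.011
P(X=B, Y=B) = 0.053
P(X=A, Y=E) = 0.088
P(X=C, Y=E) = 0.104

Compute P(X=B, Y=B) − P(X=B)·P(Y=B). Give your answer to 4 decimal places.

-0.0372

P(X=B) = 0.112 + 0.053 + 0.114 + 0.011 + 0.081 = 0.371.
P(Y=B) = 0.102 + 0.053 + 0.088 = 0.243.
P(X=B, Y=B) − P(X=B)P(Y=B) = 0.053 − 0.371×0.243 = -0.0372.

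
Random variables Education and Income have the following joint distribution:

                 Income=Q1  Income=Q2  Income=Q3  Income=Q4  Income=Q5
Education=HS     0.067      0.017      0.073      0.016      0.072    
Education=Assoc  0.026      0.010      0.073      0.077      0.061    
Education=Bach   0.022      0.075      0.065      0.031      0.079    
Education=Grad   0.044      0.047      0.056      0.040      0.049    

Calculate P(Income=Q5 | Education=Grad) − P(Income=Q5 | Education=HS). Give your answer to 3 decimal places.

-0.086

P(Education=Grad) = 0.044 + 0.047 + 0.056 + 0.040 + 0.049 = 0.236; P(Income=Q5 | Education=Grad) = 0.049/0.236 = 0.2076.
P(Education=HS) = 0.067 + 0.017 + 0.073 + 0.016 + 0.072 = 0.245; P(Income=Q5 | Education=HS) = 0.072/0.245 = 0.2939.
Difference = -0.086.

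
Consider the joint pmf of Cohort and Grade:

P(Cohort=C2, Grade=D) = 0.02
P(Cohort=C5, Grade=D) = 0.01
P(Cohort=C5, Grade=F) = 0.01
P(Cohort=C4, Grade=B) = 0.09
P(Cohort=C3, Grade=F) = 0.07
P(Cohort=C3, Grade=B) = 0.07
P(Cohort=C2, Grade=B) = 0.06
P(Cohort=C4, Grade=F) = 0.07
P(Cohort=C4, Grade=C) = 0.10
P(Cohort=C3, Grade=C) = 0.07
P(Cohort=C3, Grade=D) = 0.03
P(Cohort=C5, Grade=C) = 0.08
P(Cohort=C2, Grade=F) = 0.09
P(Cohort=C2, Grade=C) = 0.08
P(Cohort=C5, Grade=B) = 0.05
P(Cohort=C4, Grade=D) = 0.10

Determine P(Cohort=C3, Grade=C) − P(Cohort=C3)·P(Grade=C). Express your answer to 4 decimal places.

P(Cohort=C3) = 0.07 + 0.07 + 0.03 + 0.07 = 0.24.
P(Grade=C) = 0.08 + 0.07 + 0.10 + 0.08 = 0.33.
P(Cohort=C3, Grade=C) − P(Cohort=C3)P(Grade=C) = 0.07 − 0.24×0.33 = -0.0092.

-0.0092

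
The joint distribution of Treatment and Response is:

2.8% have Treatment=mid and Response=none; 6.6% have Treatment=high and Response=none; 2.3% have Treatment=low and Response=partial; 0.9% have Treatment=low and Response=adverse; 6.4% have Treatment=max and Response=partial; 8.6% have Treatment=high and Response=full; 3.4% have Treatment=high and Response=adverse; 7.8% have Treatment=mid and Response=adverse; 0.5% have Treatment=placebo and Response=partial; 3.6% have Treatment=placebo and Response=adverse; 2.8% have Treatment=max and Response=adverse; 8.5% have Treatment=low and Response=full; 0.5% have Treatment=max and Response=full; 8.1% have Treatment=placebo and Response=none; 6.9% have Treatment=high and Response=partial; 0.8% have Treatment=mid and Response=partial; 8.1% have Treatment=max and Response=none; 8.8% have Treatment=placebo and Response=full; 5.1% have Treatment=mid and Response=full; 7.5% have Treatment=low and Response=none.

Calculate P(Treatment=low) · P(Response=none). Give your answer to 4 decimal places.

0.0636

P(Treatment=low) = 0.075 + 0.023 + 0.085 + 0.009 = 0.192.
P(Response=none) = 0.081 + 0.075 + 0.028 + 0.066 + 0.081 = 0.331.
Product: 0.192 × 0.331 = 0.0636.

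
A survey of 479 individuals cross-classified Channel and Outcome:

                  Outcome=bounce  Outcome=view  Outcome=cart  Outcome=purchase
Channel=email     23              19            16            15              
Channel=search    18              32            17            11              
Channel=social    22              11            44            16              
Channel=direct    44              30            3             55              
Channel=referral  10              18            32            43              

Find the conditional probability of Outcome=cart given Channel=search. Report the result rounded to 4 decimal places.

0.2179

Total with Channel=search: 18 + 32 + 17 + 11 = 78.
P(Outcome=cart | Channel=search) = 17/78 = 0.2179.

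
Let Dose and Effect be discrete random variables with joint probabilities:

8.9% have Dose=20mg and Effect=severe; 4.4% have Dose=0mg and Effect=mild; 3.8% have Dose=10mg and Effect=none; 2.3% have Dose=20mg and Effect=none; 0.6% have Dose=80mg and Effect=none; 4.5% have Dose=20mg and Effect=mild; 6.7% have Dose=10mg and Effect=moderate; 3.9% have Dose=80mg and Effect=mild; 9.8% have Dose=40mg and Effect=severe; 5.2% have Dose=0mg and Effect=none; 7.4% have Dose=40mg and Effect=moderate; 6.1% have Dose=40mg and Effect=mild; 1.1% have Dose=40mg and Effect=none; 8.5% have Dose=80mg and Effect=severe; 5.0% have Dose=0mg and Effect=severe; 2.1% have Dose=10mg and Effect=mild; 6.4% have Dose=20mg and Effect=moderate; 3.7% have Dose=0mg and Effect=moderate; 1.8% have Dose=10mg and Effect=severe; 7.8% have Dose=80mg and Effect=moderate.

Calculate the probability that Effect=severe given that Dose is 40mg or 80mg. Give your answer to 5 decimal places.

P(Dose=40mg) = 0.011 + 0.061 + 0.074 + 0.098 = 0.244.
P(Dose=80mg) = 0.006 + 0.039 + 0.078 + 0.085 = 0.208.
P(Dose ∈ {40mg, 80mg}) = 0.244 + 0.208 = 0.452; P(Effect=severe, Dose ∈ {40mg, 80mg}) = 0.098 + 0.085 = 0.183.
P(Effect=severe | Dose ∈ {40mg, 80mg}) = 0.183/0.452 = 0.40487.

0.40487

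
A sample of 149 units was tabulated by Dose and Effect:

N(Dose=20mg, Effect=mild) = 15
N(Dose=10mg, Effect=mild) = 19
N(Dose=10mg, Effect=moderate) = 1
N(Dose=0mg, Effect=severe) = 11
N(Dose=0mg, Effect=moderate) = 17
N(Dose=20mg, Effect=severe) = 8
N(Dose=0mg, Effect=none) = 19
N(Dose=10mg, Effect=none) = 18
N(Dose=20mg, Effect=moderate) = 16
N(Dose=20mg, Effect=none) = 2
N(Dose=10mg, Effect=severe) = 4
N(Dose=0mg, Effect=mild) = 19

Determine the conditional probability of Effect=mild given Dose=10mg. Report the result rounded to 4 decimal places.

Total with Dose=10mg: 18 + 19 + 1 + 4 = 42.
P(Effect=mild | Dose=10mg) = 19/42 = 0.4524.

0.4524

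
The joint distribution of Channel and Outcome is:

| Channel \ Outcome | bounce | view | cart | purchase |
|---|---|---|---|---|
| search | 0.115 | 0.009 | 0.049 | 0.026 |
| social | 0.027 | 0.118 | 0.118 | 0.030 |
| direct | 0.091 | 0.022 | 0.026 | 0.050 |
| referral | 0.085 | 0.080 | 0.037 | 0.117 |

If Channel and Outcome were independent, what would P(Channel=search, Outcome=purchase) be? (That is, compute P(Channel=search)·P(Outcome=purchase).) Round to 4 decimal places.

0.0444

P(Channel=search) = 0.115 + 0.009 + 0.049 + 0.026 = 0.199.
P(Outcome=purchase) = 0.026 + 0.030 + 0.050 + 0.117 = 0.223.
Product: 0.199 × 0.223 = 0.0444.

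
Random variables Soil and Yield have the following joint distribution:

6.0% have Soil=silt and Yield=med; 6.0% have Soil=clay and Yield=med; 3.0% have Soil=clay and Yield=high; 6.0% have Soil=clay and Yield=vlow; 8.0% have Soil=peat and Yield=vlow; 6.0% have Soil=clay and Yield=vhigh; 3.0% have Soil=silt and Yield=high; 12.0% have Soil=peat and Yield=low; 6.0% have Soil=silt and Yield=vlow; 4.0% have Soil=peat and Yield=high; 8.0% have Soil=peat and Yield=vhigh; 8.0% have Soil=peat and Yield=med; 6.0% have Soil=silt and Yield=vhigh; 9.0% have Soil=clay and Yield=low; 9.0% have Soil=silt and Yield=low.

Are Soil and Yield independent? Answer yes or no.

Every cell satisfies P(Soil,Yield) = P(Soil)·P(Yield). For instance P(Soil=clay) = 0.300, P(Yield=vlow) = 0.200, and 0.300×0.200 = 0.060 matches the joint entry. So Soil and Yield are independent.

yes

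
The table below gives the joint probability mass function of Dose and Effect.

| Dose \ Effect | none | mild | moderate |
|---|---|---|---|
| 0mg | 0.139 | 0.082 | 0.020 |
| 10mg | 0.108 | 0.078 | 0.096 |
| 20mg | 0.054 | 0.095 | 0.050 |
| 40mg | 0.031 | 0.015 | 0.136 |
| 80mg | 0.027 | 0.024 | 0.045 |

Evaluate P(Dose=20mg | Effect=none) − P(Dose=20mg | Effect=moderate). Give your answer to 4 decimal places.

P(Effect=none) = 0.139 + 0.108 + 0.054 + 0.031 + 0.027 = 0.359; P(Dose=20mg | Effect=none) = 0.054/0.359 = 0.15042.
P(Effect=moderate) = 0.020 + 0.096 + 0.050 + 0.136 + 0.045 = 0.347; P(Dose=20mg | Effect=moderate) = 0.050/0.347 = 0.14409.
Difference = 0.0063.

0.0063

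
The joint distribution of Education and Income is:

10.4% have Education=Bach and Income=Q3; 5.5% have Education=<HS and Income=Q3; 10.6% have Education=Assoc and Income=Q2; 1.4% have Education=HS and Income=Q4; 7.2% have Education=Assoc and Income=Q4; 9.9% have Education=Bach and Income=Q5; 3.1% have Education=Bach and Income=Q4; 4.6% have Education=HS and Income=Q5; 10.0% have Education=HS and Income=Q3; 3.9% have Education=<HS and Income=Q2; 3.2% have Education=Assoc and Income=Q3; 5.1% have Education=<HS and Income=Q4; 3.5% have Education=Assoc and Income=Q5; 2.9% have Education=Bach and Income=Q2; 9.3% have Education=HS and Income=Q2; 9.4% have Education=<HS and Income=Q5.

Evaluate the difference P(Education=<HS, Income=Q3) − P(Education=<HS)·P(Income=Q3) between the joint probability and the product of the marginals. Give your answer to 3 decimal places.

P(Education=<HS) = 0.039 + 0.055 + 0.051 + 0.094 = 0.239.
P(Income=Q3) = 0.055 + 0.100 + 0.032 + 0.104 = 0.291.
P(Education=<HS, Income=Q3) − P(Education=<HS)P(Income=Q3) = 0.055 − 0.239×0.291 = -0.015.

-0.015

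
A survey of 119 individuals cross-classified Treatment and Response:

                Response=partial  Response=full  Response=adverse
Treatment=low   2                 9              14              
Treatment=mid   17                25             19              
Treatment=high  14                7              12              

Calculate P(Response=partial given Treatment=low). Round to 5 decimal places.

Total with Treatment=low: 2 + 9 + 14 = 25.
P(Response=partial | Treatment=low) = 2/25 = 0.08000.

0.08000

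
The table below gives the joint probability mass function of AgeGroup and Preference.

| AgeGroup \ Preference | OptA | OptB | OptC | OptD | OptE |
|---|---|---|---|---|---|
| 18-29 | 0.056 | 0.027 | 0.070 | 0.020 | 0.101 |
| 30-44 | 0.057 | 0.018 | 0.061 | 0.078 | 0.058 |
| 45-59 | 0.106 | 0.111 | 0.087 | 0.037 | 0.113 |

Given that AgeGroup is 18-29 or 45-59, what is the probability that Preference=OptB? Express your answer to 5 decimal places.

0.18956

P(AgeGroup=18-29) = 0.056 + 0.027 + 0.070 + 0.020 + 0.101 = 0.274.
P(AgeGroup=45-59) = 0.106 + 0.111 + 0.087 + 0.037 + 0.113 = 0.454.
P(AgeGroup ∈ {18-29, 45-59}) = 0.274 + 0.454 = 0.728; P(Preference=OptB, AgeGroup ∈ {18-29, 45-59}) = 0.027 + 0.111 = 0.138.
P(Preference=OptB | AgeGroup ∈ {18-29, 45-59}) = 0.138/0.728 = 0.18956.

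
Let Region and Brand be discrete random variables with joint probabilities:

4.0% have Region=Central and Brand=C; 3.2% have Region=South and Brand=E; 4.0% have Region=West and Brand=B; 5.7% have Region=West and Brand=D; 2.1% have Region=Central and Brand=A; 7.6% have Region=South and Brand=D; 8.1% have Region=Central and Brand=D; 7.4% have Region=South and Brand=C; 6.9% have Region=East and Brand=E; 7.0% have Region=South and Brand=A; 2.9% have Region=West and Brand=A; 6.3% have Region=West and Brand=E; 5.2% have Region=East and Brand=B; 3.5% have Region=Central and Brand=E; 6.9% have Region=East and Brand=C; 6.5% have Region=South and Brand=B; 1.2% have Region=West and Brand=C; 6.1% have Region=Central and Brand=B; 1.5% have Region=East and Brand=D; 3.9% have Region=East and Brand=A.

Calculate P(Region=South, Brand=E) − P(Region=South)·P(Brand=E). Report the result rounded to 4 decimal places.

P(Region=South) = 0.070 + 0.065 + 0.074 + 0.076 + 0.032 = 0.317.
P(Brand=E) = 0.032 + 0.069 + 0.063 + 0.035 = 0.199.
P(Region=South, Brand=E) − P(Region=South)P(Brand=E) = 0.032 − 0.317×0.199 = -0.0311.

-0.0311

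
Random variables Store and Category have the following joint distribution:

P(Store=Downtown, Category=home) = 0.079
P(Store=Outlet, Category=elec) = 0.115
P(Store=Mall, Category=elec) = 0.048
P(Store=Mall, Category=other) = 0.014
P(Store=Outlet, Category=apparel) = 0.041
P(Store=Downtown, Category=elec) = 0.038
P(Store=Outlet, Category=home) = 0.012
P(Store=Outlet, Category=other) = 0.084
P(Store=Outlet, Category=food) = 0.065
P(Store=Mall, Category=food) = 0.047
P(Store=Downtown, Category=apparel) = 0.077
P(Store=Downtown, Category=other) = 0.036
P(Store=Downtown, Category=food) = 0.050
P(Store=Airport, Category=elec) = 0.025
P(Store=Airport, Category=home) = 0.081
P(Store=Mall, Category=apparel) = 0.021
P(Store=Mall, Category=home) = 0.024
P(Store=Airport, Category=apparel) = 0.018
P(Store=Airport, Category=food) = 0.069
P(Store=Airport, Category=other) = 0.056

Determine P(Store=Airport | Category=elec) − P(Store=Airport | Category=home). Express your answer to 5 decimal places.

-0.30265

P(Category=elec) = 0.038 + 0.048 + 0.025 + 0.115 = 0.226; P(Store=Airport | Category=elec) = 0.025/0.226 = 0.110619.
P(Category=home) = 0.079 + 0.024 + 0.081 + 0.012 = 0.196; P(Store=Airport | Category=home) = 0.081/0.196 = 0.413265.
Difference = -0.30265.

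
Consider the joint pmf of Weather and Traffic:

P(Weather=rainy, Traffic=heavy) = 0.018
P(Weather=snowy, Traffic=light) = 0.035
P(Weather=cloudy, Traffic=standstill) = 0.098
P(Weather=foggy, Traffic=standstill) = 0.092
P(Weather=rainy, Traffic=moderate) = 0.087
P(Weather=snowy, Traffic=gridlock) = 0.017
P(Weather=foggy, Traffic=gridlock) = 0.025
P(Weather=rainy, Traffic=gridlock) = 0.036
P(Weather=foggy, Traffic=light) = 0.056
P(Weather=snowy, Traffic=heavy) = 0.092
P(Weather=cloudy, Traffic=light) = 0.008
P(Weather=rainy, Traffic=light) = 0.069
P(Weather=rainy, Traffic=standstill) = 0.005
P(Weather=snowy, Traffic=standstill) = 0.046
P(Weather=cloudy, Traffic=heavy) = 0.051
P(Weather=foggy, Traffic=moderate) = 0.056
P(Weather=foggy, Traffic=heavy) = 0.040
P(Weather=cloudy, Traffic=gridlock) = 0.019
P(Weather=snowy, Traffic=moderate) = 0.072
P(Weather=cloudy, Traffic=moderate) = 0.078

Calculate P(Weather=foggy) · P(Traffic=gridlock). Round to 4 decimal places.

0.0261

P(Weather=foggy) = 0.056 + 0.056 + 0.040 + 0.025 + 0.092 = 0.269.
P(Traffic=gridlock) = 0.019 + 0.036 + 0.017 + 0.025 = 0.097.
Product: 0.269 × 0.097 = 0.0261.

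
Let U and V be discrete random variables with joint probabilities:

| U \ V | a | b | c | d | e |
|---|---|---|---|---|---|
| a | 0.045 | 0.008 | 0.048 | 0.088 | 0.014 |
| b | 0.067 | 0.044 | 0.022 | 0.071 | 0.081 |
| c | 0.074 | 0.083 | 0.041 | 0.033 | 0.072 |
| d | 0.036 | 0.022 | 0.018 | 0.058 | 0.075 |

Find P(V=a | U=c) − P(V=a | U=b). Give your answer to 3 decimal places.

P(U=c) = 0.074 + 0.083 + 0.041 + 0.033 + 0.072 = 0.303; P(V=a | U=c) = 0.074/0.303 = 0.2442.
P(U=b) = 0.067 + 0.044 + 0.022 + 0.071 + 0.081 = 0.285; P(V=a | U=b) = 0.067/0.285 = 0.2351.
Difference = 0.009.

0.009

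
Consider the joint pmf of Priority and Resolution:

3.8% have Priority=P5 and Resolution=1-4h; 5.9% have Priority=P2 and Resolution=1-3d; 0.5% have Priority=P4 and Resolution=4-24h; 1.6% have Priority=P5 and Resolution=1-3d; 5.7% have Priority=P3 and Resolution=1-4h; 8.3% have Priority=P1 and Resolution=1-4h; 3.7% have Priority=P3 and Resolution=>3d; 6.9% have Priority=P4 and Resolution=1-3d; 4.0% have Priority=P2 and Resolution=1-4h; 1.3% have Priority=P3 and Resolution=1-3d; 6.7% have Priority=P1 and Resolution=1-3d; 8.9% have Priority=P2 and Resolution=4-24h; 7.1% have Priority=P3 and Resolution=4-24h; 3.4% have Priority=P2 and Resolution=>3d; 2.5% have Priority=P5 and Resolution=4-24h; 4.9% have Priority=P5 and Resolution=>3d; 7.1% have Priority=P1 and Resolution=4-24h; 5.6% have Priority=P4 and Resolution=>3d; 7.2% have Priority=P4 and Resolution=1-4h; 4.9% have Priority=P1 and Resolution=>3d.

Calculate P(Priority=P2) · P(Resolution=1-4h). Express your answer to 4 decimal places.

0.0644

P(Priority=P2) = 0.040 + 0.089 + 0.059 + 0.034 = 0.222.
P(Resolution=1-4h) = 0.083 + 0.040 + 0.057 + 0.072 + 0.038 = 0.290.
Product: 0.222 × 0.290 = 0.0644.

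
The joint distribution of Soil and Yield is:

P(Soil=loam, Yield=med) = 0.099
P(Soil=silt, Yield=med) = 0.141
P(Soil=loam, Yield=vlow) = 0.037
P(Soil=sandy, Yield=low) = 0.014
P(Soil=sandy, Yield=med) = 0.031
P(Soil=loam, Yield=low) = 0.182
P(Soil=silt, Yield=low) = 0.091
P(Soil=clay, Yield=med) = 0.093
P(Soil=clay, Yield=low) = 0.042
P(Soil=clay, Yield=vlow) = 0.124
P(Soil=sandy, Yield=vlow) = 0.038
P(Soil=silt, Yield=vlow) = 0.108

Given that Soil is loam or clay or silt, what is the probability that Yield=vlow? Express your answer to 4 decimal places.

0.2933

P(Soil=loam) = 0.037 + 0.182 + 0.099 = 0.318.
P(Soil=clay) = 0.124 + 0.042 + 0.093 = 0.259.
P(Soil=silt) = 0.108 + 0.091 + 0.141 = 0.340.
P(Soil ∈ {loam, clay, silt}) = 0.318 + 0.259 + 0.340 = 0.917; P(Yield=vlow, Soil ∈ {loam, clay, silt}) = 0.037 + 0.124 + 0.108 = 0.269.
P(Yield=vlow | Soil ∈ {loam, clay, silt}) = 0.269/0.917 = 0.2933.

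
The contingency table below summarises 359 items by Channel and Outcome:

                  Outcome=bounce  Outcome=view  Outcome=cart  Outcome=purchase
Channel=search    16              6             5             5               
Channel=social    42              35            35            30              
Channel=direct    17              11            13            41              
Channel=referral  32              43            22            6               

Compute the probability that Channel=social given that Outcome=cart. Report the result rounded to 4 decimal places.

Total with Outcome=cart: 5 + 35 + 13 + 22 = 75.
P(Channel=social | Outcome=cart) = 35/75 = 0.4667.

0.4667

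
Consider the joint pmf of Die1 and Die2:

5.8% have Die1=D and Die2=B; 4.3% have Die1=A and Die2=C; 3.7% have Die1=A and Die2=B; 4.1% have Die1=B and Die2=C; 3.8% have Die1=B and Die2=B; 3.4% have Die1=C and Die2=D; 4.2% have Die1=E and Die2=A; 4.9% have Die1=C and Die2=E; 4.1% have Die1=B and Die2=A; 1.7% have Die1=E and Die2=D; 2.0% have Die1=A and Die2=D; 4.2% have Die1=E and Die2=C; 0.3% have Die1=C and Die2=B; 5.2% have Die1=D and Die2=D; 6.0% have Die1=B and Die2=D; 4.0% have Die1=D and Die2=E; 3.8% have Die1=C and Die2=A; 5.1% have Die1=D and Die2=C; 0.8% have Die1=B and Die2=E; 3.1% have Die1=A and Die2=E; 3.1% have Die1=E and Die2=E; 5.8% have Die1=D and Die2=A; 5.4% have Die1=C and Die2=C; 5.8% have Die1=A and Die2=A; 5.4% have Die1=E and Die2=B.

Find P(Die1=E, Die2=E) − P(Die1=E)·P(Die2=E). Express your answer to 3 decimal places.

0.001

P(Die1=E) = 0.042 + 0.054 + 0.042 + 0.017 + 0.031 = 0.186.
P(Die2=E) = 0.031 + 0.008 + 0.049 + 0.040 + 0.031 = 0.159.
P(Die1=E, Die2=E) − P(Die1=E)P(Die2=E) = 0.031 − 0.186×0.159 = 0.001.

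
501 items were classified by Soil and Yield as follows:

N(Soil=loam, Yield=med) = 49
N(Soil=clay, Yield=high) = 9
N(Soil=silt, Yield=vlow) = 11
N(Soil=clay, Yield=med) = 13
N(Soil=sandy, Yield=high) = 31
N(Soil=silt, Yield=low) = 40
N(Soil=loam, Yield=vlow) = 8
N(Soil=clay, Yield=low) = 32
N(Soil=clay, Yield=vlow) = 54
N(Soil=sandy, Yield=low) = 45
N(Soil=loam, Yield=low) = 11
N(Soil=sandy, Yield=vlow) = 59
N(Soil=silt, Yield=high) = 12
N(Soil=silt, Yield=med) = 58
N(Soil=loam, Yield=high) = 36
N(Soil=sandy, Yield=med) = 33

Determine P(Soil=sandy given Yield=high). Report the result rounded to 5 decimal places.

Total with Yield=high: 31 + 36 + 9 + 12 = 88.
P(Soil=sandy | Yield=high) = 31/88 = 0.35227.

0.35227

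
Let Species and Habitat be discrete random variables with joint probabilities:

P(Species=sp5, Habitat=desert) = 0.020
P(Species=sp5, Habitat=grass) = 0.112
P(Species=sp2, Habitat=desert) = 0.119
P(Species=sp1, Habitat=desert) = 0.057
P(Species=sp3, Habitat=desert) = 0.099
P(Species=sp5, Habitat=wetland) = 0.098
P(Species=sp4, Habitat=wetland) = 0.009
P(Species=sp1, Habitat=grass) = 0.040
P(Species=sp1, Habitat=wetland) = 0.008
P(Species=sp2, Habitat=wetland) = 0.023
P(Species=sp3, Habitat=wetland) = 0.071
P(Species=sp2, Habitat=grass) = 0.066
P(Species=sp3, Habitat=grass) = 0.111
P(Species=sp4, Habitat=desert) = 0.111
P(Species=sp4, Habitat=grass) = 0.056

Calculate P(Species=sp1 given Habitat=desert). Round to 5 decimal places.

P(Habitat=desert) = 0.057 + 0.119 + 0.099 + 0.111 + 0.020 = 0.406.
P(Species=sp1 | Habitat=desert) = 0.057/0.406 = 0.14039.

0.14039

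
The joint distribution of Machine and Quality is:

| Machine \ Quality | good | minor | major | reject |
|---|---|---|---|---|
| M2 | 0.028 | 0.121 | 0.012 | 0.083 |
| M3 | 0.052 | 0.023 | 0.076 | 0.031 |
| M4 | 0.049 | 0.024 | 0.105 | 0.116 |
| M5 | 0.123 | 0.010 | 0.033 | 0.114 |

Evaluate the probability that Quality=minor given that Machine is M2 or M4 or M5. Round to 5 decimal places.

P(Machine=M2) = 0.028 + 0.121 + 0.012 + 0.083 = 0.244.
P(Machine=M4) = 0.049 + 0.024 + 0.105 + 0.116 = 0.294.
P(Machine=M5) = 0.123 + 0.010 + 0.033 + 0.114 = 0.280.
P(Machine ∈ {M2, M4, M5}) = 0.244 + 0.294 + 0.280 = 0.818; P(Quality=minor, Machine ∈ {M2, M4, M5}) = 0.121 + 0.024 + 0.010 = 0.155.
P(Quality=minor | Machine ∈ {M2, M4, M5}) = 0.155/0.818 = 0.18949.

0.18949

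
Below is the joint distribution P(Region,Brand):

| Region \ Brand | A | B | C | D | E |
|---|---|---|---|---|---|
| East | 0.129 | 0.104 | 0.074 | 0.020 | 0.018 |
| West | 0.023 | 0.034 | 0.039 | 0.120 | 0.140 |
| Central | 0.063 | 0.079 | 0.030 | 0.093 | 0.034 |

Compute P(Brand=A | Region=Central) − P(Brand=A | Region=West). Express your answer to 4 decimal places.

0.1461

P(Region=Central) = 0.063 + 0.079 + 0.030 + 0.093 + 0.034 = 0.299; P(Brand=A | Region=Central) = 0.063/0.299 = 0.21070.
P(Region=West) = 0.023 + 0.034 + 0.039 + 0.120 + 0.140 = 0.356; P(Brand=A | Region=West) = 0.023/0.356 = 0.06461.
Difference = 0.1461.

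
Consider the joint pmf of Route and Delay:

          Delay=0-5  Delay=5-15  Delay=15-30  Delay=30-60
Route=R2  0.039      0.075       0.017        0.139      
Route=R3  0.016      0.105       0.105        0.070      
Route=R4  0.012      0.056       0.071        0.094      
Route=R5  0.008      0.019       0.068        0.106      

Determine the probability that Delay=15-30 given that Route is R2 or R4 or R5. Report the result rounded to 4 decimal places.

0.2216

P(Route=R2) = 0.039 + 0.075 + 0.017 + 0.139 = 0.270.
P(Route=R4) = 0.012 + 0.056 + 0.071 + 0.094 = 0.233.
P(Route=R5) = 0.008 + 0.019 + 0.068 + 0.106 = 0.201.
P(Route ∈ {R2, R4, R5}) = 0.270 + 0.233 + 0.201 = 0.704; P(Delay=15-30, Route ∈ {R2, R4, R5}) = 0.017 + 0.071 + 0.068 = 0.156.
P(Delay=15-30 | Route ∈ {R2, R4, R5}) = 0.156/0.704 = 0.2216.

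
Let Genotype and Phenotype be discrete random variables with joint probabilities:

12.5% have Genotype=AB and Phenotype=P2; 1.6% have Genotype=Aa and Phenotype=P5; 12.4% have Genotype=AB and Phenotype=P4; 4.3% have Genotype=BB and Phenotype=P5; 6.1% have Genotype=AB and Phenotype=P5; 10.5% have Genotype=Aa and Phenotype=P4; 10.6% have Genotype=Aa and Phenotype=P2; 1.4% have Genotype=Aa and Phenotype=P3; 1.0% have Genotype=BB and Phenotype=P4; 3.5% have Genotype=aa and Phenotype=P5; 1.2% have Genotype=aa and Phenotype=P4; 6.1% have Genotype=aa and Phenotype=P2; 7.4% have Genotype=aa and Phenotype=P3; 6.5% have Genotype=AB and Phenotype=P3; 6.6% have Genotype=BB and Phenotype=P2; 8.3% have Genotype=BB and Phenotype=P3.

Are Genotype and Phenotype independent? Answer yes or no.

no

P(Genotype=Aa) = 0.241 and P(Phenotype=P4) = 0.251, so their product is 0.06049, but P(Genotype=Aa, Phenotype=P4) = 0.105. Since these differ, Genotype and Phenotype are not independent.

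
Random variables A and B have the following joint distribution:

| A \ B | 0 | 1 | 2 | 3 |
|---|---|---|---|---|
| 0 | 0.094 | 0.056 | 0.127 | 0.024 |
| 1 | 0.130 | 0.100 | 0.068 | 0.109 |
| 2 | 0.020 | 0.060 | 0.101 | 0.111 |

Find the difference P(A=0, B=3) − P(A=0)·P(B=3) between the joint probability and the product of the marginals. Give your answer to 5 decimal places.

-0.04944

P(A=0) = 0.094 + 0.056 + 0.127 + 0.024 = 0.301.
P(B=3) = 0.024 + 0.109 + 0.111 = 0.244.
P(A=0, B=3) − P(A=0)P(B=3) = 0.024 − 0.301×0.244 = -0.04944.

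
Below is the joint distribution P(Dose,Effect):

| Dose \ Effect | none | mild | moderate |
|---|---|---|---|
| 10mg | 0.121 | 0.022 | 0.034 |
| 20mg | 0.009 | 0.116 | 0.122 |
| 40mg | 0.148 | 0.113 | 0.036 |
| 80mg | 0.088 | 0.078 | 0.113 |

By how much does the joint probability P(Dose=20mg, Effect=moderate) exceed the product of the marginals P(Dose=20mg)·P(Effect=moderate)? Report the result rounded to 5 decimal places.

P(Dose=20mg) = 0.009 + 0.116 + 0.122 = 0.247.
P(Effect=moderate) = 0.034 + 0.122 + 0.036 + 0.113 = 0.305.
P(Dose=20mg, Effect=moderate) − P(Dose=20mg)P(Effect=moderate) = 0.122 − 0.247×0.305 = 0.04667.

0.04667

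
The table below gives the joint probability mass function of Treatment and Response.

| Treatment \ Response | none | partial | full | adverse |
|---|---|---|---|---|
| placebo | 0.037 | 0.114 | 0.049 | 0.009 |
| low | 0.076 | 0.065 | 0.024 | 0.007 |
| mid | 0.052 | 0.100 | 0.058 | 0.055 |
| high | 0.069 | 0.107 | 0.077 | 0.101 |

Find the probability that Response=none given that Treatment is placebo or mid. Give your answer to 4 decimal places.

0.1878

P(Treatment=placebo) = 0.037 + 0.114 + 0.049 + 0.009 = 0.209.
P(Treatment=mid) = 0.052 + 0.100 + 0.058 + 0.055 = 0.265.
P(Treatment ∈ {placebo, mid}) = 0.209 + 0.265 = 0.474; P(Response=none, Treatment ∈ {placebo, mid}) = 0.037 + 0.052 = 0.089.
P(Response=none | Treatment ∈ {placebo, mid}) = 0.089/0.474 = 0.1878.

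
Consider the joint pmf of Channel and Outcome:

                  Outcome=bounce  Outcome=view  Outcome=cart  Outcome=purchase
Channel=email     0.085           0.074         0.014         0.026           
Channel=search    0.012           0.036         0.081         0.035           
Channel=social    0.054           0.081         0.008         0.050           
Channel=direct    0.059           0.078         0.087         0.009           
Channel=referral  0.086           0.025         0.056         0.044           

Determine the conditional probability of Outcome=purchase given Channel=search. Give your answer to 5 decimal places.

P(Channel=search) = 0.012 + 0.036 + 0.081 + 0.035 = 0.164.
P(Outcome=purchase | Channel=search) = 0.035/0.164 = 0.21341.

0.21341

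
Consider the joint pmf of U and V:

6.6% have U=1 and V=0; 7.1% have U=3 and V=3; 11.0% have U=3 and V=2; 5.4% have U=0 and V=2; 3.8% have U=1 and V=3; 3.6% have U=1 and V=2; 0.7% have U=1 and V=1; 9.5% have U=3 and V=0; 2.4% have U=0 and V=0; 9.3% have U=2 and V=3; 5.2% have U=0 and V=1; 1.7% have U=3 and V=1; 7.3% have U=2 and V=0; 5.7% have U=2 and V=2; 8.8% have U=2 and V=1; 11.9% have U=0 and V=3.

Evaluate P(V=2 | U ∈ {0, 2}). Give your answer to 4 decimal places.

P(U=0) = 0.024 + 0.052 + 0.054 + 0.119 = 0.249.
P(U=2) = 0.073 + 0.088 + 0.057 + 0.093 = 0.311.
P(U ∈ {0, 2}) = 0.249 + 0.311 = 0.560; P(V=2, U ∈ {0, 2}) = 0.054 + 0.057 = 0.111.
P(V=2 | U ∈ {0, 2}) = 0.111/0.560 = 0.1982.

0.1982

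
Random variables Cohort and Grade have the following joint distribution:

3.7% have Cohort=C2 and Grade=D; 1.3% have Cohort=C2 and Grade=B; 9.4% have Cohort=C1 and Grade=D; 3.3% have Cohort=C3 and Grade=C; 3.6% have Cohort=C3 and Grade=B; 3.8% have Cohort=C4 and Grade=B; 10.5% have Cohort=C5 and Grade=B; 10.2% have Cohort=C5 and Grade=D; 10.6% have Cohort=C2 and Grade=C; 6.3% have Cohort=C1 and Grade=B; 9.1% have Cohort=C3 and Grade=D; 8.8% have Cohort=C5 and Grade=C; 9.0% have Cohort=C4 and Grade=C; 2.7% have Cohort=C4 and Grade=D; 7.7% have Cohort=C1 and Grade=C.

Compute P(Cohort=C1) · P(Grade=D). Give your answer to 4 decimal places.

P(Cohort=C1) = 0.063 + 0.077 + 0.094 = 0.234.
P(Grade=D) = 0.094 + 0.037 + 0.091 + 0.027 + 0.102 = 0.351.
Product: 0.234 × 0.351 = 0.0821.

0.0821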